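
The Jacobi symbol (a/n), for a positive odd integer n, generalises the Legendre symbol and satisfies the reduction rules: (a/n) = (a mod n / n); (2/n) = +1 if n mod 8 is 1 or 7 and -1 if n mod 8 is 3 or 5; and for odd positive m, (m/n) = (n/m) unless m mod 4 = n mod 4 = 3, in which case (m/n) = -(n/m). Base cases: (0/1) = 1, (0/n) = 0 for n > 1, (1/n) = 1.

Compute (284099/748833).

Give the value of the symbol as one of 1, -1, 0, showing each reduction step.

1

flip (284099/748833) -> (748833/284099): both odd, 284099 mod 4 = 3, 748833 mod 4 = 1, so the flip contributes +1; sign now +1
(748833/284099): 748833 mod 284099 = 180635, so (748833/284099) = (180635/284099)
flip (180635/284099) -> (284099/180635): both odd, 180635 mod 4 = 3, 284099 mod 4 = 3, so the flip contributes -1; sign now -1
(284099/180635): 284099 mod 180635 = 103464, so (284099/180635) = (103464/180635)
factor out 2^3: 103464 = 2^3·12933; with 180635 mod 8 = 3, (2/180635) = -1; sign now +1; continue with (12933/180635)
flip (12933/180635) -> (180635/12933): both odd, 12933 mod 4 = 1, 180635 mod 4 = 3, so the flip contributes +1; sign now +1
(180635/12933): 180635 mod 12933 = 12506, so (180635/12933) = (12506/12933)
factor out 2^1: 12506 = 2^1·6253; with 12933 mod 8 = 5, (2/12933) = -1; sign now -1; continue with (6253/12933)
flip (6253/12933) -> (12933/6253): both odd, 6253 mod 4 = 1, 12933 mod 4 = 1, so the flip contributes +1; sign now -1
(12933/6253): 12933 mod 6253 = 427, so (12933/6253) = (427/6253)
flip (427/6253) -> (6253/427): both odd, 427 mod 4 = 3, 6253 mod 4 = 1, so the flip contributes +1; sign now -1
(6253/427): 6253 mod 427 = 275, so (6253/427) = (275/427)
flip (275/427) -> (427/275): both odd, 275 mod 4 = 3, 427 mod 4 = 3, so the flip contributes -1; sign now +1
(427/275): 427 mod 275 = 152, so (427/275) = (152/275)
factor out 2^3: 152 = 2^3·19; with 275 mod 8 = 3, (2/275) = -1; sign now -1; continue with (19/275)
flip (19/275) -> (275/19): both odd, 19 mod 4 = 3, 275 mod 4 = 3, so the flip contributes -1; sign now +1
(275/19): 275 mod 19 = 9, so (275/19) = (9/19)
flip (9/19) -> (19/9): both odd, 9 mod 4 = 1, 19 mod 4 = 3, so the flip contributes +1; sign now +1
(19/9): 19 mod 9 = 1, so (19/9) = (1/9)
reached (1/9) = 1, so the symbol is +1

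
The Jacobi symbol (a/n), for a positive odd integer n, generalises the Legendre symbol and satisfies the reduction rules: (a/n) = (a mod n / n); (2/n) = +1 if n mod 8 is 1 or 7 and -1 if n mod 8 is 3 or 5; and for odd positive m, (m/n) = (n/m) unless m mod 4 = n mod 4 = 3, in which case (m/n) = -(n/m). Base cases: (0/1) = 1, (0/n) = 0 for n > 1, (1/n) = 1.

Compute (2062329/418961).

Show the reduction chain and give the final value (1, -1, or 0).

(2062329/418961): 2062329 mod 418961 = 386485, so (2062329/418961) = (386485/418961)
flip (386485/418961) -> (418961/386485): both odd, 386485 mod 4 = 1, 418961 mod 4 = 1, so the flip contributes +1; sign now +1
(418961/386485): 418961 mod 386485 = 32476, so (418961/386485) = (32476/386485)
factor out 2^2: 32476 = 2^2·8119; with 386485 mod 8 = 5, (2/386485) = -1; sign now +1; continue with (8119/386485)
flip (8119/386485) -> (386485/8119): both odd, 8119 mod 4 = 3, 386485 mod 4 = 1, so the flip contributes +1; sign now +1
(386485/8119): 386485 mod 8119 = 4892, so (386485/8119) = (4892/8119)
factor out 2^2: 4892 = 2^2·1223; with 8119 mod 8 = 7, (2/8119) = +1; sign now +1; continue with (1223/8119)
flip (1223/8119) -> (8119/1223): both odd, 1223 mod 4 = 3, 8119 mod 4 = 3, so the flip contributes -1; sign now -1
(8119/1223): 8119 mod 1223 = 781, so (8119/1223) = (781/1223)
flip (781/1223) -> (1223/781): both odd, 781 mod 4 = 1, 1223 mod 4 = 3, so the flip contributes +1; sign now -1
(1223/781): 1223 mod 781 = 442, so (1223/781) = (442/781)
factor out 2^1: 442 = 2^1·221; with 781 mod 8 = 5, (2/781) = -1; sign now +1; continue with (221/781)
flip (221/781) -> (781/221): both odd, 221 mod 4 = 1, 781 mod 4 = 1, so the flip contributes +1; sign now +1
(781/221): 781 mod 221 = 118, so (781/221) = (118/221)
factor out 2^1: 118 = 2^1·59; with 221 mod 8 = 5, (2/221) = -1; sign now -1; continue with (59/221)
flip (59/221) -> (221/59): both odd, 59 mod 4 = 3, 221 mod 4 = 1, so the flip contributes +1; sign now -1
(221/59): 221 mod 59 = 44, so (221/59) = (44/59)
factor out 2^2: 44 = 2^2·11; with 59 mod 8 = 3, (2/59) = -1; sign now -1; continue with (11/59)
flip (11/59) -> (59/11): both odd, 11 mod 4 = 3, 59 mod 4 = 3, so the flip contributes -1; sign now +1
(59/11): 59 mod 11 = 4, so (59/11) = (4/11)
factor out 2^2: 4 = 2^2·1; with 11 mod 8 = 3, (2/11) = -1; sign now +1; continue with (1/11)
reached (1/11) = 1, so the symbol is +1

1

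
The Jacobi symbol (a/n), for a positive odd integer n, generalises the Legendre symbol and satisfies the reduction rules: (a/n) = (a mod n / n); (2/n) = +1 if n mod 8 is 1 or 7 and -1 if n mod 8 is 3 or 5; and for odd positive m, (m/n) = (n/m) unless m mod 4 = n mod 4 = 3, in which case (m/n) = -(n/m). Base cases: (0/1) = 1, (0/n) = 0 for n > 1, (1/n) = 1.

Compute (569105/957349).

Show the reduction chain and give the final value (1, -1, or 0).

reciprocity: (569105/957349) = +1·(957349/569105) since 569105 mod 4 = 1, 957349 mod 4 = 1; sign now +1
(957349/569105) = (388244/569105)   [reduce mod 569105]
388244 = 2^2·97061; (2/569105) = +1 since 569105 mod 8 = 1, so (388244/569105) = (+1)^2·(97061/569105); sign now +1
reciprocity: (97061/569105) = +1·(569105/97061) since 97061 mod 4 = 1, 569105 mod 4 = 1; sign now +1
(569105/97061) = (83800/97061)   [reduce mod 97061]
83800 = 2^3·10475; (2/97061) = -1 since 97061 mod 8 = 5, so (83800/97061) = (-1)^3·(10475/97061); sign now -1
reciprocity: (10475/97061) = +1·(97061/10475) since 10475 mod 4 = 3, 97061 mod 4 = 1; sign now -1
(97061/10475) = (2786/10475)   [reduce mod 10475]
2786 = 2^1·1393; (2/10475) = -1 since 10475 mod 8 = 3, so (2786/10475) = (-1)^1·(1393/10475); sign now +1
reciprocity: (1393/10475) = +1·(10475/1393) since 1393 mod 4 = 1, 10475 mod 4 = 3; sign now +1
(10475/1393) = (724/1393)   [reduce mod 1393]
724 = 2^2·181; (2/1393) = +1 since 1393 mod 8 = 1, so (724/1393) = (+1)^2·(181/1393); sign now +1
reciprocity: (181/1393) = +1·(1393/181) since 181 mod 4 = 1, 1393 mod 4 = 1; sign now +1
(1393/181) = (126/181)   [reduce mod 181]
126 = 2^1·63; (2/181) = -1 since 181 mod 8 = 5, so (126/181) = (-1)^1·(63/181); sign now -1
reciprocity: (63/181) = +1·(181/63) since 63 mod 4 = 3, 181 mod 4 = 1; sign now -1
(181/63) = (55/63)   [reduce mod 63]
reciprocity: (55/63) = -1·(63/55) since 55 mod 4 = 3, 63 mod 4 = 3; sign now +1
(63/55) = (8/55)   [reduce mod 55]
8 = 2^3·1; (2/55) = +1 since 55 mod 8 = 7, so (8/55) = (+1)^3·(1/55); sign now +1
(1/55) = 1; final value = sign = +1

1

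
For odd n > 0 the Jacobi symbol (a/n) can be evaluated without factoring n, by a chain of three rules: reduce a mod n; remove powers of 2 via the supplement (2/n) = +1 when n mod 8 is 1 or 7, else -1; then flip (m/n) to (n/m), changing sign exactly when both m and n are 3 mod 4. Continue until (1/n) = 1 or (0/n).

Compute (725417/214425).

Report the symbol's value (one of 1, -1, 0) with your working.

(725417/214425) = (82142/214425)   [reduce mod 214425]
82142 = 2^1·41071; (2/214425) = +1 since 214425 mod 8 = 1, so (82142/214425) = (+1)^1·(41071/214425); sign now +1
reciprocity: (41071/214425) = +1·(214425/41071) since 41071 mod 4 = 3, 214425 mod 4 = 1; sign now +1
(214425/41071) = (9070/41071)   [reduce mod 41071]
9070 = 2^1·4535; (2/41071) = +1 since 41071 mod 8 = 7, so (9070/41071) = (+1)^1·(4535/41071); sign now +1
reciprocity: (4535/41071) = -1·(41071/4535) since 4535 mod 4 = 3, 41071 mod 4 = 3; sign now -1
(41071/4535) = (256/4535)   [reduce mod 4535]
256 = 2^8·1; (2/4535) = +1 since 4535 mod 8 = 7, so (256/4535) = (+1)^8·(1/4535); sign now -1
(1/4535) = 1; final value = sign = -1

-1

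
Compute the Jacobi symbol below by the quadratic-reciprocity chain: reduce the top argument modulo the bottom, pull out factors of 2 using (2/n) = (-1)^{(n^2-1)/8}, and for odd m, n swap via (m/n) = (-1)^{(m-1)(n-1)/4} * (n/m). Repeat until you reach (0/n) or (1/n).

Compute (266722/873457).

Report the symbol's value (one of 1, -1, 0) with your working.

266722 = 2^1·133361; (2/873457) = +1 since 873457 mod 8 = 1, so (266722/873457) = (+1)^1·(133361/873457); sign now +1
reciprocity: (133361/873457) = +1·(873457/133361) since 133361 mod 4 = 1, 873457 mod 4 = 1; sign now +1
(873457/133361) = (73291/133361)   [reduce mod 133361]
reciprocity: (73291/133361) = +1·(133361/73291) since 73291 mod 4 = 3, 133361 mod 4 = 1; sign now +1
(133361/73291) = (60070/73291)   [reduce mod 73291]
60070 = 2^1·30035; (2/73291) = -1 since 73291 mod 8 = 3, so (60070/73291) = (-1)^1·(30035/73291); sign now -1
reciprocity: (30035/73291) = -1·(73291/30035) since 30035 mod 4 = 3, 73291 mod 4 = 3; sign now +1
(73291/30035) = (13221/30035)   [reduce mod 30035]
reciprocity: (13221/30035) = +1·(30035/13221) since 13221 mod 4 = 1, 30035 mod 4 = 3; sign now +1
(30035/13221) = (3593/13221)   [reduce mod 13221]
reciprocity: (3593/13221) = +1·(13221/3593) since 3593 mod 4 = 1, 13221 mod 4 = 1; sign now +1
(13221/3593) = (2442/3593)   [reduce mod 3593]
2442 = 2^1·1221; (2/3593) = +1 since 3593 mod 8 = 1, so (2442/3593) = (+1)^1·(1221/3593); sign now +1
reciprocity: (1221/3593) = +1·(3593/1221) since 1221 mod 4 = 1, 3593 mod 4 = 1; sign now +1
(3593/1221) = (1151/1221)   [reduce mod 1221]
reciprocity: (1151/1221) = +1·(1221/1151) since 1151 mod 4 = 3, 1221 mod 4 = 1; sign now +1
(1221/1151) = (70/1151)   [reduce mod 1151]
70 = 2^1·35; (2/1151) = +1 since 1151 mod 8 = 7, so (70/1151) = (+1)^1·(35/1151); sign now +1
reciprocity: (35/1151) = -1·(1151/35) since 35 mod 4 = 3, 1151 mod 4 = 3; sign now -1
(1151/35) = (31/35)   [reduce mod 35]
reciprocity: (31/35) = -1·(35/31) since 31 mod 4 = 3, 35 mod 4 = 3; sign now +1
(35/31) = (4/31)   [reduce mod 31]
4 = 2^2·1; (2/31) = +1 since 31 mod 8 = 7, so (4/31) = (+1)^2·(1/31); sign now +1
(1/31) = 1; final value = sign = +1

1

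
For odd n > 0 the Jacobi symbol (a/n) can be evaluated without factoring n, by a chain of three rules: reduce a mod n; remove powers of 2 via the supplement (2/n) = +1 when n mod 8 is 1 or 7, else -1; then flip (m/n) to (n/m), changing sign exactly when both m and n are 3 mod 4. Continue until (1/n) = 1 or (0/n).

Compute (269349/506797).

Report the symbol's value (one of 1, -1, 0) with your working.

1

reciprocity: (269349/506797) = +1·(506797/269349) since 269349 mod 4 = 1, 506797 mod 4 = 1; sign now +1
(506797/269349) = (237448/269349)   [reduce mod 269349]
237448 = 2^3·29681; (2/269349) = -1 since 269349 mod 8 = 5, so (237448/269349) = (-1)^3·(29681/269349); sign now -1
reciprocity: (29681/269349) = +1·(269349/29681) since 29681 mod 4 = 1, 269349 mod 4 = 1; sign now -1
(269349/29681) = (2220/29681)   [reduce mod 29681]
2220 = 2^2·555; (2/29681) = +1 since 29681 mod 8 = 1, so (2220/29681) = (+1)^2·(555/29681); sign now -1
reciprocity: (555/29681) = +1·(29681/555) since 555 mod 4 = 3, 29681 mod 4 = 1; sign now -1
(29681/555) = (266/555)   [reduce mod 555]
266 = 2^1·133; (2/555) = -1 since 555 mod 8 = 3, so (266/555) = (-1)^1·(133/555); sign now +1
reciprocity: (133/555) = +1·(555/133) since 133 mod 4 = 1, 555 mod 4 = 3; sign now +1
(555/133) = (23/133)   [reduce mod 133]
reciprocity: (23/133) = +1·(133/23) since 23 mod 4 = 3, 133 mod 4 = 1; sign now +1
(133/23) = (18/23)   [reduce mod 23]
18 = 2^1·9; (2/23) = +1 since 23 mod 8 = 7, so (18/23) = (+1)^1·(9/23); sign now +1
reciprocity: (9/23) = +1·(23/9) since 9 mod 4 = 1, 23 mod 4 = 3; sign now +1
(23/9) = (5/9)   [reduce mod 9]
reciprocity: (5/9) = +1·(9/5) since 5 mod 4 = 1, 9 mod 4 = 1; sign now +1
(9/5) = (4/5)   [reduce mod 5]
4 = 2^2·1; (2/5) = -1 since 5 mod 8 = 5, so (4/5) = (-1)^2·(1/5); sign now +1
(1/5) = 1; final value = sign = +1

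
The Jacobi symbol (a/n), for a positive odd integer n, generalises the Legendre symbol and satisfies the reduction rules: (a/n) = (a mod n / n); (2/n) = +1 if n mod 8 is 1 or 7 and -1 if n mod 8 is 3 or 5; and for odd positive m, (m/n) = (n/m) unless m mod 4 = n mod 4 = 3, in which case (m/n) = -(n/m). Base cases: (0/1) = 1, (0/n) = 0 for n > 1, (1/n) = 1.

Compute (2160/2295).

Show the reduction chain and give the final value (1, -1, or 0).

0

factor out 2^4: 2160 = 2^4·135; with 2295 mod 8 = 7, (2/2295) = +1; sign now +1; continue with (135/2295)
flip (135/2295) -> (2295/135): both odd, 135 mod 4 = 3, 2295 mod 4 = 3, so the flip contributes -1; sign now -1
(2295/135): 2295 mod 135 = 0, so (2295/135) = (0/135)
reached (0/135); gcd(a, n) > 1, so (0/135) = 0 and the symbol is 0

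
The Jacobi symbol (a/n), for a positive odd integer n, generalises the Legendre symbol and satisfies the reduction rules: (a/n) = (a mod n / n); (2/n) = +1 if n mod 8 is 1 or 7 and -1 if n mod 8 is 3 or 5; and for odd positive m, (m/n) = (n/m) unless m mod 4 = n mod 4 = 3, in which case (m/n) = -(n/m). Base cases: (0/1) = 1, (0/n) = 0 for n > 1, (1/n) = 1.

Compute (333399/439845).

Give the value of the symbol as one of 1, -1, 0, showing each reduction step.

0

reciprocity: (333399/439845) = +1·(439845/333399) since 333399 mod 4 = 3, 439845 mod 4 = 1; sign now +1
(439845/333399) = (106446/333399)   [reduce mod 333399]
106446 = 2^1·53223; (2/333399) = +1 since 333399 mod 8 = 7, so (106446/333399) = (+1)^1·(53223/333399); sign now +1
reciprocity: (53223/333399) = -1·(333399/53223) since 53223 mod 4 = 3, 333399 mod 4 = 3; sign now -1
(333399/53223) = (14061/53223)   [reduce mod 53223]
reciprocity: (14061/53223) = +1·(53223/14061) since 14061 mod 4 = 1, 53223 mod 4 = 3; sign now -1
(53223/14061) = (11040/14061)   [reduce mod 14061]
11040 = 2^5·345; (2/14061) = -1 since 14061 mod 8 = 5, so (11040/14061) = (-1)^5·(345/14061); sign now +1
reciprocity: (345/14061) = +1·(14061/345) since 345 mod 4 = 1, 14061 mod 4 = 1; sign now +1
(14061/345) = (261/345)   [reduce mod 345]
reciprocity: (261/345) = +1·(345/261) since 261 mod 4 = 1, 345 mod 4 = 1; sign now +1
(345/261) = (84/261)   [reduce mod 261]
84 = 2^2·21; (2/261) = -1 since 261 mod 8 = 5, so (84/261) = (-1)^2·(21/261); sign now +1
reciprocity: (21/261) = +1·(261/21) since 21 mod 4 = 1, 261 mod 4 = 1; sign now +1
(261/21) = (9/21)   [reduce mod 21]
reciprocity: (9/21) = +1·(21/9) since 9 mod 4 = 1, 21 mod 4 = 1; sign now +1
(21/9) = (3/9)   [reduce mod 9]
reciprocity: (3/9) = +1·(9/3) since 3 mod 4 = 3, 9 mod 4 = 1; sign now +1
(9/3) = (0/3)   [reduce mod 3]
(0/3) = 0   [gcd(a, n) > 1]; final value = 0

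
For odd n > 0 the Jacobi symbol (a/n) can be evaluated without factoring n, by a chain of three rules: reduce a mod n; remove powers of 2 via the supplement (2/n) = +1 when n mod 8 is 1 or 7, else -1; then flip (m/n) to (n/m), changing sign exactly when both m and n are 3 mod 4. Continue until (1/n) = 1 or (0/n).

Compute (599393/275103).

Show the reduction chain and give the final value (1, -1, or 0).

-1

(599393/275103): 599393 mod 275103 = 49187, so (599393/275103) = (49187/275103)
flip (49187/275103) -> (275103/49187): both odd, 49187 mod 4 = 3, 275103 mod 4 = 3, so the flip contributes -1; sign now -1
(275103/49187): 275103 mod 49187 = 29168, so (275103/49187) = (29168/49187)
factor out 2^4: 29168 = 2^4·1823; with 49187 mod 8 = 3, (2/49187) = -1; sign now -1; continue with (1823/49187)
flip (1823/49187) -> (49187/1823): both odd, 1823 mod 4 = 3, 49187 mod 4 = 3, so the flip contributes -1; sign now +1
(49187/1823): 49187 mod 1823 = 1789, so (49187/1823) = (1789/1823)
flip (1789/1823) -> (1823/1789): both odd, 1789 mod 4 = 1, 1823 mod 4 = 3, so the flip contributes +1; sign now +1
(1823/1789): 1823 mod 1789 = 34, so (1823/1789) = (34/1789)
factor out 2^1: 34 = 2^1·17; with 1789 mod 8 = 5, (2/1789) = -1; sign now -1; continue with (17/1789)
flip (17/1789) -> (1789/17): both odd, 17 mod 4 = 1, 1789 mod 4 = 1, so the flip contributes +1; sign now -1
(1789/17): 1789 mod 17 = 4, so (1789/17) = (4/17)
factor out 2^2: 4 = 2^2·1; with 17 mod 8 = 1, (2/17) = +1; sign now -1; continue with (1/17)
reached (1/17) = 1, so the symbol is -1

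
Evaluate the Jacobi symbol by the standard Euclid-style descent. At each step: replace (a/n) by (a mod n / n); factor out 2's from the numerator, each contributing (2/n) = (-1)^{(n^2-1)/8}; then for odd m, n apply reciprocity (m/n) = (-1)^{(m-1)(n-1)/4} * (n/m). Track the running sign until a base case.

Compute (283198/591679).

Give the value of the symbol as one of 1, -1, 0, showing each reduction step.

-1

factor out 2^1: 283198 = 2^1·141599; with 591679 mod 8 = 7, (2/591679) = +1; sign now +1; continue with (141599/591679)
flip (141599/591679) -> (591679/141599): both odd, 141599 mod 4 = 3, 591679 mod 4 = 3, so the flip contributes -1; sign now -1
(591679/141599): 591679 mod 141599 = 25283, so (591679/141599) = (25283/141599)
flip (25283/141599) -> (141599/25283): both odd, 25283 mod 4 = 3, 141599 mod 4 = 3, so the flip contributes -1; sign now +1
(141599/25283): 141599 mod 25283 = 15184, so (141599/25283) = (15184/25283)
factor out 2^4: 15184 = 2^4·949; with 25283 mod 8 = 3, (2/25283) = -1; sign now +1; continue with (949/25283)
flip (949/25283) -> (25283/949): both odd, 949 mod 4 = 1, 25283 mod 4 = 3, so the flip contributes +1; sign now +1
(25283/949): 25283 mod 949 = 609, so (25283/949) = (609/949)
flip (609/949) -> (949/609): both odd, 609 mod 4 = 1, 949 mod 4 = 1, so the flip contributes +1; sign now +1
(949/609): 949 mod 609 = 340, so (949/609) = (340/609)
factor out 2^2: 340 = 2^2·85; with 609 mod 8 = 1, (2/609) = +1; sign now +1; continue with (85/609)
flip (85/609) -> (609/85): both odd, 85 mod 4 = 1, 609 mod 4 = 1, so the flip contributes +1; sign now +1
(609/85): 609 mod 85 = 14, so (609/85) = (14/85)
factor out 2^1: 14 = 2^1·7; with 85 mod 8 = 5, (2/85) = -1; sign now -1; continue with (7/85)
flip (7/85) -> (85/7): both odd, 7 mod 4 = 3, 85 mod 4 = 1, so the flip contributes +1; sign now -1
(85/7): 85 mod 7 = 1, so (85/7) = (1/7)
reached (1/7) = 1, so the symbol is -1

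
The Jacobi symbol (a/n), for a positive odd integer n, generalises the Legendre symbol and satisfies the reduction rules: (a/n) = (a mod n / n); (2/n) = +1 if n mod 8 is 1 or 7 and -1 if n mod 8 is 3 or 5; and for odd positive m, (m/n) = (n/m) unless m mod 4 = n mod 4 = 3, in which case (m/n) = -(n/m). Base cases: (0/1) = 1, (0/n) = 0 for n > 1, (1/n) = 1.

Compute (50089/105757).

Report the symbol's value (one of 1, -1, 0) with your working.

reciprocity: (50089/105757) = +1·(105757/50089) since 50089 mod 4 = 1, 105757 mod 4 = 1; sign now +1
(105757/50089) = (5579/50089)   [reduce mod 50089]
reciprocity: (5579/50089) = +1·(50089/5579) since 5579 mod 4 = 3, 50089 mod 4 = 1; sign now +1
(50089/5579) = (5457/5579)   [reduce mod 5579]
reciprocity: (5457/5579) = +1·(5579/5457) since 5457 mod 4 = 1, 5579 mod 4 = 3; sign now +1
(5579/5457) = (122/5457)   [reduce mod 5457]
122 = 2^1·61; (2/5457) = +1 since 5457 mod 8 = 1, so (122/5457) = (+1)^1·(61/5457); sign now +1
reciprocity: (61/5457) = +1·(5457/61) since 61 mod 4 = 1, 5457 mod 4 = 1; sign now +1
(5457/61) = (28/61)   [reduce mod 61]
28 = 2^2·7; (2/61) = -1 since 61 mod 8 = 5, so (28/61) = (-1)^2·(7/61); sign now +1
reciprocity: (7/61) = +1·(61/7) since 7 mod 4 = 3, 61 mod 4 = 1; sign now +1
(61/7) = (5/7)   [reduce mod 7]
reciprocity: (5/7) = +1·(7/5) since 5 mod 4 = 1, 7 mod 4 = 3; sign now +1
(7/5) = (2/5)   [reduce mod 5]
2 = 2^1·1; (2/5) = -1 since 5 mod 8 = 5, so (2/5) = (-1)^1·(1/5); sign now -1
(1/5) = 1; final value = sign = -1

-1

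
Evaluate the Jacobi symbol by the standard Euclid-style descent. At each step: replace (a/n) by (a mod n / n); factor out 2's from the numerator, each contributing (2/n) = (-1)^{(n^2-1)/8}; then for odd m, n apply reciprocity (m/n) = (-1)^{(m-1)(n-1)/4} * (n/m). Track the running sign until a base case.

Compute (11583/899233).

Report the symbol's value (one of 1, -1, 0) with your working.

1

flip (11583/899233) -> (899233/11583): both odd, 11583 mod 4 = 3, 899233 mod 4 = 1, so the flip contributes +1; sign now +1
(899233/11583): 899233 mod 11583 = 7342, so (899233/11583) = (7342/11583)
factor out 2^1: 7342 = 2^1·3671; with 11583 mod 8 = 7, (2/11583) = +1; sign now +1; continue with (3671/11583)
flip (3671/11583) -> (11583/3671): both odd, 3671 mod 4 = 3, 11583 mod 4 = 3, so the flip contributes -1; sign now -1
(11583/3671): 11583 mod 3671 = 570, so (11583/3671) = (570/3671)
factor out 2^1: 570 = 2^1·285; with 3671 mod 8 = 7, (2/3671) = +1; sign now -1; continue with (285/3671)
flip (285/3671) -> (3671/285): both odd, 285 mod 4 = 1, 3671 mod 4 = 3, so the flip contributes +1; sign now -1
(3671/285): 3671 mod 285 = 251, so (3671/285) = (251/285)
flip (251/285) -> (285/251): both odd, 251 mod 4 = 3, 285 mod 4 = 1, so the flip contributes +1; sign now -1
(285/251): 285 mod 251 = 34, so (285/251) = (34/251)
factor out 2^1: 34 = 2^1·17; with 251 mod 8 = 3, (2/251) = -1; sign now +1; continue with (17/251)
flip (17/251) -> (251/17): both odd, 17 mod 4 = 1, 251 mod 4 = 3, so the flip contributes +1; sign now +1
(251/17): 251 mod 17 = 13, so (251/17) = (13/17)
flip (13/17) -> (17/13): both odd, 13 mod 4 = 1, 17 mod 4 = 1, so the flip contributes +1; sign now +1
(17/13): 17 mod 13 = 4, so (17/13) = (4/13)
factor out 2^2: 4 = 2^2·1; with 13 mod 8 = 5, (2/13) = -1; sign now +1; continue with (1/13)
reached (1/13) = 1, so the symbol is +1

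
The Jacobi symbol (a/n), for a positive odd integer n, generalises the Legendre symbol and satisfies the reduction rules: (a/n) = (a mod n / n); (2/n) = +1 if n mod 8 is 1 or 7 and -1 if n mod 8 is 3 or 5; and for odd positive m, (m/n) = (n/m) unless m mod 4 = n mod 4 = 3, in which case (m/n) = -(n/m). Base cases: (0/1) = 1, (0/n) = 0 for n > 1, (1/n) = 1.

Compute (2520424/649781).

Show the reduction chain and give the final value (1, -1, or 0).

-1

(2520424/649781) = (571081/649781)   [reduce mod 649781]
reciprocity: (571081/649781) = +1·(649781/571081) since 571081 mod 4 = 1, 649781 mod 4 = 1; sign now +1
(649781/571081) = (78700/571081)   [reduce mod 571081]
78700 = 2^2·19675; (2/571081) = +1 since 571081 mod 8 = 1, so (78700/571081) = (+1)^2·(19675/571081); sign now +1
reciprocity: (19675/571081) = +1·(571081/19675) since 19675 mod 4 = 3, 571081 mod 4 = 1; sign now +1
(571081/19675) = (506/19675)   [reduce mod 19675]
506 = 2^1·253; (2/19675) = -1 since 19675 mod 8 = 3, so (506/19675) = (-1)^1·(253/19675); sign now -1
reciprocity: (253/19675) = +1·(19675/253) since 253 mod 4 = 1, 19675 mod 4 = 3; sign now -1
(19675/253) = (194/253)   [reduce mod 253]
194 = 2^1·97; (2/253) = -1 since 253 mod 8 = 5, so (194/253) = (-1)^1·(97/253); sign now +1
reciprocity: (97/253) = +1·(253/97) since 97 mod 4 = 1, 253 mod 4 = 1; sign now +1
(253/97) = (59/97)   [reduce mod 97]
reciprocity: (59/97) = +1·(97/59) since 59 mod 4 = 3, 97 mod 4 = 1; sign now +1
(97/59) = (38/59)   [reduce mod 59]
38 = 2^1·19; (2/59) = -1 since 59 mod 8 = 3, so (38/59) = (-1)^1·(19/59); sign now -1
reciprocity: (19/59) = -1·(59/19) since 19 mod 4 = 3, 59 mod 4 = 3; sign now +1
(59/19) = (2/19)   [reduce mod 19]
2 = 2^1·1; (2/19) = -1 since 19 mod 8 = 3, so (2/19) = (-1)^1·(1/19); sign now -1
(1/19) = 1; final value = sign = -1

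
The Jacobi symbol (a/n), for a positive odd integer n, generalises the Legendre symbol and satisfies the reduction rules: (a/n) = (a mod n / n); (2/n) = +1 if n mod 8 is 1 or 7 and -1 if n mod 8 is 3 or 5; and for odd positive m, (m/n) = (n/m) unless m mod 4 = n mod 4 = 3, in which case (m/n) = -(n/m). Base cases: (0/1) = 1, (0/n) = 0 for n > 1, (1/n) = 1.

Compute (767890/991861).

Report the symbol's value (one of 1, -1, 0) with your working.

factor out 2^1: 767890 = 2^1·383945; with 991861 mod 8 = 5, (2/991861) = -1; sign now -1; continue with (383945/991861)
flip (383945/991861) -> (991861/383945): both odd, 383945 mod 4 = 1, 991861 mod 4 = 1, so the flip contributes +1; sign now -1
(991861/383945): 991861 mod 383945 = 223971, so (991861/383945) = (223971/383945)
flip (223971/383945) -> (383945/223971): both odd, 223971 mod 4 = 3, 383945 mod 4 = 1, so the flip contributes +1; sign now -1
(383945/223971): 383945 mod 223971 = 159974, so (383945/223971) = (159974/223971)
factor out 2^1: 159974 = 2^1·79987; with 223971 mod 8 = 3, (2/223971) = -1; sign now +1; continue with (79987/223971)
flip (79987/223971) -> (223971/79987): both odd, 79987 mod 4 = 3, 223971 mod 4 = 3, so the flip contributes -1; sign now -1
(223971/79987): 223971 mod 79987 = 63997, so (223971/79987) = (63997/79987)
flip (63997/79987) -> (79987/63997): both odd, 63997 mod 4 = 1, 79987 mod 4 = 3, so the flip contributes +1; sign now -1
(79987/63997): 79987 mod 63997 = 15990, so (79987/63997) = (15990/63997)
factor out 2^1: 15990 = 2^1·7995; with 63997 mod 8 = 5, (2/63997) = -1; sign now +1; continue with (7995/63997)
flip (7995/63997) -> (63997/7995): both odd, 7995 mod 4 = 3, 63997 mod 4 = 1, so the flip contributes +1; sign now +1
(63997/7995): 63997 mod 7995 = 37, so (63997/7995) = (37/7995)
flip (37/7995) -> (7995/37): both odd, 37 mod 4 = 1, 7995 mod 4 = 3, so the flip contributes +1; sign now +1
(7995/37): 7995 mod 37 = 3, so (7995/37) = (3/37)
flip (3/37) -> (37/3): both odd, 3 mod 4 = 3, 37 mod 4 = 1, so the flip contributes +1; sign now +1
(37/3): 37 mod 3 = 1, so (37/3) = (1/3)
reached (1/3) = 1, so the symbol is +1

1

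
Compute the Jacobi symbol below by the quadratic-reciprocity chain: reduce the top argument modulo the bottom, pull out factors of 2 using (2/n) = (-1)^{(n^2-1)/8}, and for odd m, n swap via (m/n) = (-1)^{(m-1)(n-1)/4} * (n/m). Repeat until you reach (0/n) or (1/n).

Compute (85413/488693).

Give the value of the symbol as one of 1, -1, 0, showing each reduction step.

reciprocity: (85413/488693) = +1·(488693/85413) since 85413 mod 4 = 1, 488693 mod 4 = 1; sign now +1
(488693/85413) = (61628/85413)   [reduce mod 85413]
61628 = 2^2·15407; (2/85413) = -1 since 85413 mod 8 = 5, so (61628/85413) = (-1)^2·(15407/85413); sign now +1
reciprocity: (15407/85413) = +1·(85413/15407) since 15407 mod 4 = 3, 85413 mod 4 = 1; sign now +1
(85413/15407) = (8378/15407)   [reduce mod 15407]
8378 = 2^1·4189; (2/15407) = +1 since 15407 mod 8 = 7, so (8378/15407) = (+1)^1·(4189/15407); sign now +1
reciprocity: (4189/15407) = +1·(15407/4189) since 4189 mod 4 = 1, 15407 mod 4 = 3; sign now +1
(15407/4189) = (2840/4189)   [reduce mod 4189]
2840 = 2^3·355; (2/4189) = -1 since 4189 mod 8 = 5, so (2840/4189) = (-1)^3·(355/4189); sign now -1
reciprocity: (355/4189) = +1·(4189/355) since 355 mod 4 = 3, 4189 mod 4 = 1; sign now -1
(4189/355) = (284/355)   [reduce mod 355]
284 = 2^2·71; (2/355) = -1 since 355 mod 8 = 3, so (284/355) = (-1)^2·(71/355); sign now -1
reciprocity: (71/355) = -1·(355/71) since 71 mod 4 = 3, 355 mod 4 = 3; sign now +1
(355/71) = (0/71)   [reduce mod 71]
(0/71) = 0   [gcd(a, n) > 1]; final value = 0

0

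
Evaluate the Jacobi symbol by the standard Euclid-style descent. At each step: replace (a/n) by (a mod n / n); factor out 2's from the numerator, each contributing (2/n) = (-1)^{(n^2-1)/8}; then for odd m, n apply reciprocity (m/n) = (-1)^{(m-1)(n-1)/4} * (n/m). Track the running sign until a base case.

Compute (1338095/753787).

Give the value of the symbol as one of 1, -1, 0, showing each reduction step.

-1

(1338095/753787): 1338095 mod 753787 = 584308, so (1338095/753787) = (584308/753787)
factor out 2^2: 584308 = 2^2·146077; with 753787 mod 8 = 3, (2/753787) = -1; sign now +1; continue with (146077/753787)
flip (146077/753787) -> (753787/146077): both odd, 146077 mod 4 = 1, 753787 mod 4 = 3, so the flip contributes +1; sign now +1
(753787/146077): 753787 mod 146077 = 23402, so (753787/146077) = (23402/146077)
factor out 2^1: 23402 = 2^1·11701; with 146077 mod 8 = 5, (2/146077) = -1; sign now -1; continue with (11701/146077)
flip (11701/146077) -> (146077/11701): both odd, 11701 mod 4 = 1, 146077 mod 4 = 1, so the flip contributes +1; sign now -1
(146077/11701): 146077 mod 11701 = 5665, so (146077/11701) = (5665/11701)
flip (5665/11701) -> (11701/5665): both odd, 5665 mod 4 = 1, 11701 mod 4 = 1, so the flip contributes +1; sign now -1
(11701/5665): 11701 mod 5665 = 371, so (11701/5665) = (371/5665)
flip (371/5665) -> (5665/371): both odd, 371 mod 4 = 3, 5665 mod 4 = 1, so the flip contributes +1; sign now -1
(5665/371): 5665 mod 371 = 100, so (5665/371) = (100/371)
factor out 2^2: 100 = 2^2·25; with 371 mod 8 = 3, (2/371) = -1; sign now -1; continue with (25/371)
flip (25/371) -> (371/25): both odd, 25 mod 4 = 1, 371 mod 4 = 3, so the flip contributes +1; sign now -1
(371/25): 371 mod 25 = 21, so (371/25) = (21/25)
flip (21/25) -> (25/21): both odd, 21 mod 4 = 1, 25 mod 4 = 1, so the flip contributes +1; sign now -1
(25/21): 25 mod 21 = 4, so (25/21) = (4/21)
factor out 2^2: 4 = 2^2·1; with 21 mod 8 = 5, (2/21) = -1; sign now -1; continue with (1/21)
reached (1/21) = 1, so the symbol is -1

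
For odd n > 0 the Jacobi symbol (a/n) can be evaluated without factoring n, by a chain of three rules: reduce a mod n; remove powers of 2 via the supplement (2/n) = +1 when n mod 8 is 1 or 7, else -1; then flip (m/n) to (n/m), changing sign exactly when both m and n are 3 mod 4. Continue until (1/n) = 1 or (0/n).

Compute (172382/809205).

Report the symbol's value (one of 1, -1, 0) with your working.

factor out 2^1: 172382 = 2^1·86191; with 809205 mod 8 = 5, (2/809205) = -1; sign now -1; continue with (86191/809205)
flip (86191/809205) -> (809205/86191): both odd, 86191 mod 4 = 3, 809205 mod 4 = 1, so the flip contributes +1; sign now -1
(809205/86191): 809205 mod 86191 = 33486, so (809205/86191) = (33486/86191)
factor out 2^1: 33486 = 2^1·16743; with 86191 mod 8 = 7, (2/86191) = +1; sign now -1; continue with (16743/86191)
flip (16743/86191) -> (86191/16743): both odd, 16743 mod 4 = 3, 86191 mod 4 = 3, so the flip contributes -1; sign now +1
(86191/16743): 86191 mod 16743 = 2476, so (86191/16743) = (2476/16743)
factor out 2^2: 2476 = 2^2·619; with 16743 mod 8 = 7, (2/16743) = +1; sign now +1; continue with (619/16743)
flip (619/16743) -> (16743/619): both odd, 619 mod 4 = 3, 16743 mod 4 = 3, so the flip contributes -1; sign now -1
(16743/619): 16743 mod 619 = 30, so (16743/619) = (30/619)
factor out 2^1: 30 = 2^1·15; with 619 mod 8 = 3, (2/619) = -1; sign now +1; continue with (15/619)
flip (15/619) -> (619/15): both odd, 15 mod 4 = 3, 619 mod 4 = 3, so the flip contributes -1; sign now -1
(619/15): 619 mod 15 = 4, so (619/15) = (4/15)
factor out 2^2: 4 = 2^2·1; with 15 mod 8 = 7, (2/15) = +1; sign now -1; continue with (1/15)
reached (1/15) = 1, so the symbol is -1

-1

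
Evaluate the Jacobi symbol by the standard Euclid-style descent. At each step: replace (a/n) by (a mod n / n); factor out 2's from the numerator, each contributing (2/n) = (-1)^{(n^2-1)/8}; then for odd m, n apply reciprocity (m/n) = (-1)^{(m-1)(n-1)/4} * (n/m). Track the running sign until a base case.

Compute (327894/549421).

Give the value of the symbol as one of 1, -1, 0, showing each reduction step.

-1

factor out 2^1: 327894 = 2^1·163947; with 549421 mod 8 = 5, (2/549421) = -1; sign now -1; continue with (163947/549421)
flip (163947/549421) -> (549421/163947): both odd, 163947 mod 4 = 3, 549421 mod 4 = 1, so the flip contributes +1; sign now -1
(549421/163947): 549421 mod 163947 = 57580, so (549421/163947) = (57580/163947)
factor out 2^2: 57580 = 2^2·14395; with 163947 mod 8 = 3, (2/163947) = -1; sign now -1; continue with (14395/163947)
flip (14395/163947) -> (163947/14395): both odd, 14395 mod 4 = 3, 163947 mod 4 = 3, so the flip contributes -1; sign now +1
(163947/14395): 163947 mod 14395 = 5602, so (163947/14395) = (5602/14395)
factor out 2^1: 5602 = 2^1·2801; with 14395 mod 8 = 3, (2/14395) = -1; sign now -1; continue with (2801/14395)
flip (2801/14395) -> (14395/2801): both odd, 2801 mod 4 = 1, 14395 mod 4 = 3, so the flip contributes +1; sign now -1
(14395/2801): 14395 mod 2801 = 390, so (14395/2801) = (390/2801)
factor out 2^1: 390 = 2^1·195; with 2801 mod 8 = 1, (2/2801) = +1; sign now -1; continue with (195/2801)
flip (195/2801) -> (2801/195): both odd, 195 mod 4 = 3, 2801 mod 4 = 1, so the flip contributes +1; sign now -1
(2801/195): 2801 mod 195 = 71, so (2801/195) = (71/195)
flip (71/195) -> (195/71): both odd, 71 mod 4 = 3, 195 mod 4 = 3, so the flip contributes -1; sign now +1
(195/71): 195 mod 71 = 53, so (195/71) = (53/71)
flip (53/71) -> (71/53): both odd, 53 mod 4 = 1, 71 mod 4 = 3, so the flip contributes +1; sign now +1
(71/53): 71 mod 53 = 18, so (71/53) = (18/53)
factor out 2^1: 18 = 2^1·9; with 53 mod 8 = 5, (2/53) = -1; sign now -1; continue with (9/53)
flip (9/53) -> (53/9): both odd, 9 mod 4 = 1, 53 mod 4 = 1, so the flip contributes +1; sign now -1
(53/9): 53 mod 9 = 8, so (53/9) = (8/9)
factor out 2^3: 8 = 2^3·1; with 9 mod 8 = 1, (2/9) = +1; sign now -1; continue with (1/9)
reached (1/9) = 1, so the symbol is -1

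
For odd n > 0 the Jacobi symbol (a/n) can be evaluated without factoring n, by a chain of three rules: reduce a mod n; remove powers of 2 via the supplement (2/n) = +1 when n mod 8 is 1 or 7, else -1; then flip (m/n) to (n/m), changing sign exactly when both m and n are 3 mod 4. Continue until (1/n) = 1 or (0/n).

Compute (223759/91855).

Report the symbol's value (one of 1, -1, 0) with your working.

(223759/91855) = (40049/91855)   [reduce mod 91855]
reciprocity: (40049/91855) = +1·(91855/40049) since 40049 mod 4 = 1, 91855 mod 4 = 3; sign now +1
(91855/40049) = (11757/40049)   [reduce mod 40049]
reciprocity: (11757/40049) = +1·(40049/11757) since 11757 mod 4 = 1, 40049 mod 4 = 1; sign now +1
(40049/11757) = (4778/11757)   [reduce mod 11757]
4778 = 2^1·2389; (2/11757) = -1 since 11757 mod 8 = 5, so (4778/11757) = (-1)^1·(2389/11757); sign now -1
reciprocity: (2389/11757) = +1·(11757/2389) since 2389 mod 4 = 1, 11757 mod 4 = 1; sign now -1
(11757/2389) = (2201/2389)   [reduce mod 2389]
reciprocity: (2201/2389) = +1·(2389/2201) since 2201 mod 4 = 1, 2389 mod 4 = 1; sign now -1
(2389/2201) = (188/2201)   [reduce mod 2201]
188 = 2^2·47; (2/2201) = +1 since 2201 mod 8 = 1, so (188/2201) = (+1)^2·(47/2201); sign now -1
reciprocity: (47/2201) = +1·(2201/47) since 47 mod 4 = 3, 2201 mod 4 = 1; sign now -1
(2201/47) = (39/47)   [reduce mod 47]
reciprocity: (39/47) = -1·(47/39) since 39 mod 4 = 3, 47 mod 4 = 3; sign now +1
(47/39) = (8/39)   [reduce mod 39]
8 = 2^3·1; (2/39) = +1 since 39 mod 8 = 7, so (8/39) = (+1)^3·(1/39); sign now +1
(1/39) = 1; final value = sign = +1

1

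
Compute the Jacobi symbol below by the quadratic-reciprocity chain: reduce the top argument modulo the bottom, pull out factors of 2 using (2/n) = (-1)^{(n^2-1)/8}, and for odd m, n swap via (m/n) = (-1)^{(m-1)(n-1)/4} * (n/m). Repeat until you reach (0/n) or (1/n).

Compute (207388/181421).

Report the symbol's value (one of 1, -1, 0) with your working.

1

(207388/181421) = (25967/181421)   [reduce mod 181421]
reciprocity: (25967/181421) = +1·(181421/25967) since 25967 mod 4 = 3, 181421 mod 4 = 1; sign now +1
(181421/25967) = (25619/25967)   [reduce mod 25967]
reciprocity: (25619/25967) = -1·(25967/25619) since 25619 mod 4 = 3, 25967 mod 4 = 3; sign now -1
(25967/25619) = (348/25619)   [reduce mod 25619]
348 = 2^2·87; (2/25619) = -1 since 25619 mod 8 = 3, so (348/25619) = (-1)^2·(87/25619); sign now -1
reciprocity: (87/25619) = -1·(25619/87) since 87 mod 4 = 3, 25619 mod 4 = 3; sign now +1
(25619/87) = (41/87)   [reduce mod 87]
reciprocity: (41/87) = +1·(87/41) since 41 mod 4 = 1, 87 mod 4 = 3; sign now +1
(87/41) = (5/41)   [reduce mod 41]
reciprocity: (5/41) = +1·(41/5) since 5 mod 4 = 1, 41 mod 4 = 1; sign now +1
(41/5) = (1/5)   [reduce mod 5]
(1/5) = 1; final value = sign = +1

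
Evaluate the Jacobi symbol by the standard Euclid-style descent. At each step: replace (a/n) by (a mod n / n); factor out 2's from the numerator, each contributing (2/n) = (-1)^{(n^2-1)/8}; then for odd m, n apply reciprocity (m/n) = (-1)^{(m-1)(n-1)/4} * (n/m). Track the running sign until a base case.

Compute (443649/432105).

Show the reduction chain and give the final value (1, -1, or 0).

(443649/432105) = (11544/432105)   [reduce mod 432105]
11544 = 2^3·1443; (2/432105) = +1 since 432105 mod 8 = 1, so (11544/432105) = (+1)^3·(1443/432105); sign now +1
reciprocity: (1443/432105) = +1·(432105/1443) since 1443 mod 4 = 3, 432105 mod 4 = 1; sign now +1
(432105/1443) = (648/1443)   [reduce mod 1443]
648 = 2^3·81; (2/1443) = -1 since 1443 mod 8 = 3, so (648/1443) = (-1)^3·(81/1443); sign now -1
reciprocity: (81/1443) = +1·(1443/81) since 81 mod 4 = 1, 1443 mod 4 = 3; sign now -1
(1443/81) = (66/81)   [reduce mod 81]
66 = 2^1·33; (2/81) = +1 since 81 mod 8 = 1, so (66/81) = (+1)^1·(33/81); sign now -1
reciprocity: (33/81) = +1·(81/33) since 33 mod 4 = 1, 81 mod 4 = 1; sign now -1
(81/33) = (15/33)   [reduce mod 33]
reciprocity: (15/33) = +1·(33/15) since 15 mod 4 = 3, 33 mod 4 = 1; sign now -1
(33/15) = (3/15)   [reduce mod 15]
reciprocity: (3/15) = -1·(15/3) since 3 mod 4 = 3, 15 mod 4 = 3; sign now +1
(15/3) = (0/3)   [reduce mod 3]
(0/3) = 0   [gcd(a, n) > 1]; final value = 0

0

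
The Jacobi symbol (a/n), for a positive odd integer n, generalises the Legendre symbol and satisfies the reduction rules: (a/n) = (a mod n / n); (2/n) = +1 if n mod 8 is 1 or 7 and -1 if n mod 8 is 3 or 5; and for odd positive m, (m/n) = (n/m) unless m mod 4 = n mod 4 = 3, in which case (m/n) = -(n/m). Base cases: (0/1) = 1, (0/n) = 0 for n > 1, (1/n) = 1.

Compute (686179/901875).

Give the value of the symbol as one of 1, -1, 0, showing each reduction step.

flip (686179/901875) -> (901875/686179): both odd, 686179 mod 4 = 3, 901875 mod 4 = 3, so the flip contributes -1; sign now -1
(901875/686179): 901875 mod 686179 = 215696, so (901875/686179) = (215696/686179)
factor out 2^4: 215696 = 2^4·13481; with 686179 mod 8 = 3, (2/686179) = -1; sign now -1; continue with (13481/686179)
flip (13481/686179) -> (686179/13481): both odd, 13481 mod 4 = 1, 686179 mod 4 = 3, so the flip contributes +1; sign now -1
(686179/13481): 686179 mod 13481 = 12129, so (686179/13481) = (12129/13481)
flip (12129/13481) -> (13481/12129): both odd, 12129 mod 4 = 1, 13481 mod 4 = 1, so the flip contributes +1; sign now -1
(13481/12129): 13481 mod 12129 = 1352, so (13481/12129) = (1352/12129)
factor out 2^3: 1352 = 2^3·169; with 12129 mod 8 = 1, (2/12129) = +1; sign now -1; continue with (169/12129)
flip (169/12129) -> (12129/169): both odd, 169 mod 4 = 1, 12129 mod 4 = 1, so the flip contributes +1; sign now -1
(12129/169): 12129 mod 169 = 130, so (12129/169) = (130/169)
factor out 2^1: 130 = 2^1·65; with 169 mod 8 = 1, (2/169) = +1; sign now -1; continue with (65/169)
flip (65/169) -> (169/65): both odd, 65 mod 4 = 1, 169 mod 4 = 1, so the flip contributes +1; sign now -1
(169/65): 169 mod 65 = 39, so (169/65) = (39/65)
flip (39/65) -> (65/39): both odd, 39 mod 4 = 3, 65 mod 4 = 1, so the flip contributes +1; sign now -1
(65/39): 65 mod 39 = 26, so (65/39) = (26/39)
factor out 2^1: 26 = 2^1·13; with 39 mod 8 = 7, (2/39) = +1; sign now -1; continue with (13/39)
flip (13/39) -> (39/13): both odd, 13 mod 4 = 1, 39 mod 4 = 3, so the flip contributes +1; sign now -1
(39/13): 39 mod 13 = 0, so (39/13) = (0/13)
reached (0/13); gcd(a, n) > 1, so (0/13) = 0 and the symbol is 0

0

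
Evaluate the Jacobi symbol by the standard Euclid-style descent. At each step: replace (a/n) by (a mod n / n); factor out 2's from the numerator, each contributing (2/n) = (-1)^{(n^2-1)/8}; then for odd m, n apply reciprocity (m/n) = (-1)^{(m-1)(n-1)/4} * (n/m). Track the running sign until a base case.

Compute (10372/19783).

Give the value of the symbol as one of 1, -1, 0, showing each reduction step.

10372 = 2^2·2593; (2/19783) = +1 since 19783 mod 8 = 7, so (10372/19783) = (+1)^2·(2593/19783); sign now +1
reciprocity: (2593/19783) = +1·(19783/2593) since 2593 mod 4 = 1, 19783 mod 4 = 3; sign now +1
(19783/2593) = (1632/2593)   [reduce mod 2593]
1632 = 2^5·51; (2/2593) = +1 since 2593 mod 8 = 1, so (1632/2593) = (+1)^5·(51/2593); sign now +1
reciprocity: (51/2593) = +1·(2593/51) since 51 mod 4 = 3, 2593 mod 4 = 1; sign now +1
(2593/51) = (43/51)   [reduce mod 51]
reciprocity: (43/51) = -1·(51/43) since 43 mod 4 = 3, 51 mod 4 = 3; sign now -1
(51/43) = (8/43)   [reduce mod 43]
8 = 2^3·1; (2/43) = -1 since 43 mod 8 = 3, so (8/43) = (-1)^3·(1/43); sign now +1
(1/43) = 1; final value = sign = +1

1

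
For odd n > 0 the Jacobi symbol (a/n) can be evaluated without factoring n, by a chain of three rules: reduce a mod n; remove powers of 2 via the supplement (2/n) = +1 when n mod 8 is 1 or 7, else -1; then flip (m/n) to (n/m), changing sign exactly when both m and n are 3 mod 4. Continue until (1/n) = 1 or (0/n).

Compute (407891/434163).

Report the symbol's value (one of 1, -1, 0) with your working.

reciprocity: (407891/434163) = -1·(434163/407891) since 407891 mod 4 = 3, 434163 mod 4 = 3; sign now -1
(434163/407891) = (26272/407891)   [reduce mod 407891]
26272 = 2^5·821; (2/407891) = -1 since 407891 mod 8 = 3, so (26272/407891) = (-1)^5·(821/407891); sign now +1
reciprocity: (821/407891) = +1·(407891/821) since 821 mod 4 = 1, 407891 mod 4 = 3; sign now +1
(407891/821) = (675/821)   [reduce mod 821]
reciprocity: (675/821) = +1·(821/675) since 675 mod 4 = 3, 821 mod 4 = 1; sign now +1
(821/675) = (146/675)   [reduce mod 675]
146 = 2^1·73; (2/675) = -1 since 675 mod 8 = 3, so (146/675) = (-1)^1·(73/675); sign now -1
reciprocity: (73/675) = +1·(675/73) since 73 mod 4 = 1, 675 mod 4 = 3; sign now -1
(675/73) = (18/73)   [reduce mod 73]
18 = 2^1·9; (2/73) = +1 since 73 mod 8 = 1, so (18/73) = (+1)^1·(9/73); sign now -1
reciprocity: (9/73) = +1·(73/9) since 9 mod 4 = 1, 73 mod 4 = 1; sign now -1
(73/9) = (1/9)   [reduce mod 9]
(1/9) = 1; final value = sign = -1

-1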